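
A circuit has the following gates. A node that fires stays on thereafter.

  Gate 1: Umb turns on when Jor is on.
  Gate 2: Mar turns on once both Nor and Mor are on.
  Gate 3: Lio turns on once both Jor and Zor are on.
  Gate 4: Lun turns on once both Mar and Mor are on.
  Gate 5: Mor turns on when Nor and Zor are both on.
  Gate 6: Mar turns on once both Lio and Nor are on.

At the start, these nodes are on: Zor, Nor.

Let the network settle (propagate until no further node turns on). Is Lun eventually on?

Nor and Zor are on, so Mor turns on (Gate 5).
Nor and Mor are on, so Mar turns on (Gate 2).
Mar and Mor are on, so Lun turns on (Gate 4).

Yes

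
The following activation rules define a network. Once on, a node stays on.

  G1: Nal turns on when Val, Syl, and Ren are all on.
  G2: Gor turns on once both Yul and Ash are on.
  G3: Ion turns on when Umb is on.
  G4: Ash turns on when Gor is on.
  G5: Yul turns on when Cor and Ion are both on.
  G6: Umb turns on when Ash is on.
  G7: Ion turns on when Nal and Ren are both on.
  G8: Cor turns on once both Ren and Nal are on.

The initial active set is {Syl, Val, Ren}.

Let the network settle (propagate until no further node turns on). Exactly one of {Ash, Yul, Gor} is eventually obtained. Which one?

Yul

G1: Val, Syl, and Ren on → Nal on.
G8: Ren and Nal on → Cor on.
G7: Nal and Ren on → Ion on.
Cor and Ion are on, so Yul turns on (G5).
Ash would need Gor (G4), but Gor never turns on. Gor would need Yul and Ash (G2), but Ash never turns on.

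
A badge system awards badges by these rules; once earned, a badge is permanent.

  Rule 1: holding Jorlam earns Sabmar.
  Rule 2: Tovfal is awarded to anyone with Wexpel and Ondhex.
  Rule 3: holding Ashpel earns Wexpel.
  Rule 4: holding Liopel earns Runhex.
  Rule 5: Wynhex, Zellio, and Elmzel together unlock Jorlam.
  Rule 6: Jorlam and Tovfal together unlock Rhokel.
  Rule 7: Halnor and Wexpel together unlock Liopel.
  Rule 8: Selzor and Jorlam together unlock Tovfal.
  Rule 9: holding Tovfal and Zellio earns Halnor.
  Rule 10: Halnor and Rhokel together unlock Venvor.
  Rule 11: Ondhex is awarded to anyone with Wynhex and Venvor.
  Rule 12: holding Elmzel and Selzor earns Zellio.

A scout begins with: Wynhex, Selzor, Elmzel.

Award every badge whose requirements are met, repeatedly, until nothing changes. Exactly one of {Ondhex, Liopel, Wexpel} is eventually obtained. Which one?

Ondhex

With Elmzel and Selzor, Zellio is earned (Rule 12).
With Wynhex, Zellio, and Elmzel, Jorlam is earned (Rule 5).
With Selzor and Jorlam, Tovfal is earned (Rule 8).
With Jorlam and Tovfal, Rhokel is earned (Rule 6).
With Tovfal and Zellio, Halnor is earned (Rule 9).
With Halnor and Rhokel, Venvor is earned (Rule 10).
With Wynhex and Venvor, Ondhex is earned (Rule 11).
Wexpel would need Ashpel (Rule 3), but Ashpel is never earned. Liopel would need Halnor and Wexpel (Rule 7), but Wexpel is never earned.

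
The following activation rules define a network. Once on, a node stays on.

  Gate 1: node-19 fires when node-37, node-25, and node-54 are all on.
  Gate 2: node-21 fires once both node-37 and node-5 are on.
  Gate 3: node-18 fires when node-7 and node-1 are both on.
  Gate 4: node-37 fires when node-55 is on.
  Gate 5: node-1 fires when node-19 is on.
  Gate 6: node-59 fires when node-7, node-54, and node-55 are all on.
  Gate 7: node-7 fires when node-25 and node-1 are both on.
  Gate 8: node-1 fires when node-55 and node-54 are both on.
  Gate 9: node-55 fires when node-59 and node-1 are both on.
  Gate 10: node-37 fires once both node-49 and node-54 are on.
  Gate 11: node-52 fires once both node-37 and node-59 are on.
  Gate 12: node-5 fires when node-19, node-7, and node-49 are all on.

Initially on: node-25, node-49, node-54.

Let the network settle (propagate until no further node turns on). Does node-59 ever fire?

node-59 would need node-7, node-54, and node-55 (Gate 6), but node-55 never turns on.

No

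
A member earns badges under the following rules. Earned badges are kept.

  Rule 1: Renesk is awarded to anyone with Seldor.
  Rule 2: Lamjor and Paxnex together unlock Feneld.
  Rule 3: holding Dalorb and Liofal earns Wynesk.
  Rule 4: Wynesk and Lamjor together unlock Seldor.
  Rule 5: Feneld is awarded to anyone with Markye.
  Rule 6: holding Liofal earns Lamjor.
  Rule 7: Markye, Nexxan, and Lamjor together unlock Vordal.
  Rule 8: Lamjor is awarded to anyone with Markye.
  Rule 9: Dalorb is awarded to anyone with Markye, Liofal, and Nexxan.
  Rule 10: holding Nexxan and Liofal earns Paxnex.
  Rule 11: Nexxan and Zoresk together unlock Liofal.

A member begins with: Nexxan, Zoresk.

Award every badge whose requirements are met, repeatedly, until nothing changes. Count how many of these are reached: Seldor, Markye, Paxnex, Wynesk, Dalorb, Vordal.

With Nexxan and Zoresk, Liofal is earned (Rule 11).
With Nexxan and Liofal, Paxnex is earned (Rule 10).
Seldor would need Wynesk and Lamjor (Rule 4), but Wynesk is never earned.
No rule produces Markye, and it is not given.
Paxnex: reached.
Wynesk would need Dalorb and Liofal (Rule 3), but Dalorb is never earned.
Dalorb would need Markye, Liofal, and Nexxan (Rule 9), but Markye is never earned.
Vordal would need Markye, Nexxan, and Lamjor (Rule 7), but Markye is never earned.
Reached: Paxnex — 1 of the 6.

1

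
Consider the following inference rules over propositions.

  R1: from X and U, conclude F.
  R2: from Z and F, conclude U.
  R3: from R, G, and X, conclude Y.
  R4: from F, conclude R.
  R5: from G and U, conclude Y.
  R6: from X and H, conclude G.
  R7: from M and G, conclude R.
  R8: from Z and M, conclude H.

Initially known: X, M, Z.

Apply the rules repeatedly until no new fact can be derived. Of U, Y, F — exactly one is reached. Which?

Y

From Z and M, R8 gives H.
X and H hold, so G follows (R6).
M and G hold, so R follows (R7).
R, G, and X hold, so Y follows (R3).
F would need X and U (R1), but U is never established. U would need Z and F (R2), but F is never established.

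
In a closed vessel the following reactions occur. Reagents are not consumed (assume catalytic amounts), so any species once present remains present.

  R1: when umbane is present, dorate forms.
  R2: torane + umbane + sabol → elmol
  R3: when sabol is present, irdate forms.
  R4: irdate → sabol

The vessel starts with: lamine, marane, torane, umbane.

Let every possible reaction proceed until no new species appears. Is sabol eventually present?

No

sabol would need irdate (R4), but irdate never forms.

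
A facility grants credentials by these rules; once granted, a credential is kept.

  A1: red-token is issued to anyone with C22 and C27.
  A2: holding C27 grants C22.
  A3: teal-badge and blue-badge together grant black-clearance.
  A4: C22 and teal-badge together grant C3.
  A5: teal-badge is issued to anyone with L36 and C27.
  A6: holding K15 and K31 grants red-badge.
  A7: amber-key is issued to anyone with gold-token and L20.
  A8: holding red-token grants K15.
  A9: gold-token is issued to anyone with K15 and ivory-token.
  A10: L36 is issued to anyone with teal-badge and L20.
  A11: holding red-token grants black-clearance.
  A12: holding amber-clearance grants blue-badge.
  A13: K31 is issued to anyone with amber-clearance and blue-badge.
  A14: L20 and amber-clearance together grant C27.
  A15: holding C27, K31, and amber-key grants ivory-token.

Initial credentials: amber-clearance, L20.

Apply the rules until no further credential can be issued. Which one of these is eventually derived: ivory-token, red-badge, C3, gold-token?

Holding L20 and amber-clearance grants C27 (A14).
Holding amber-clearance grants blue-badge (A12).
Holding C27 grants C22 (A2).
Holding amber-clearance and blue-badge grants K31 (A13).
Holding C22 and C27 grants red-token (A1).
Holding red-token grants K15 (A8).
Holding K15 and K31 grants red-badge (A6).
C3 would need C22 and teal-badge (A4), but teal-badge is never granted. ivory-token would need C27, K31, and amber-key (A15), but amber-key is never granted. gold-token would need K15 and ivory-token (A9), but ivory-token is never granted.

red-badge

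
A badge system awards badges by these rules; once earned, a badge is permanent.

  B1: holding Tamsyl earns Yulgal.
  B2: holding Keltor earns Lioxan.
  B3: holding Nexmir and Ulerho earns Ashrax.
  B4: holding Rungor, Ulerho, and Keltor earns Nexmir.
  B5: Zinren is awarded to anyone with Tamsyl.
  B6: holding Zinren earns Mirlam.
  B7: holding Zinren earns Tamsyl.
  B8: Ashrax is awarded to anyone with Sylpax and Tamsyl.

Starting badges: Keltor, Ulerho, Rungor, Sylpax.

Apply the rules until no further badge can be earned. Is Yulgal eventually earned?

No

Yulgal would need Tamsyl (B1), but Tamsyl is never earned.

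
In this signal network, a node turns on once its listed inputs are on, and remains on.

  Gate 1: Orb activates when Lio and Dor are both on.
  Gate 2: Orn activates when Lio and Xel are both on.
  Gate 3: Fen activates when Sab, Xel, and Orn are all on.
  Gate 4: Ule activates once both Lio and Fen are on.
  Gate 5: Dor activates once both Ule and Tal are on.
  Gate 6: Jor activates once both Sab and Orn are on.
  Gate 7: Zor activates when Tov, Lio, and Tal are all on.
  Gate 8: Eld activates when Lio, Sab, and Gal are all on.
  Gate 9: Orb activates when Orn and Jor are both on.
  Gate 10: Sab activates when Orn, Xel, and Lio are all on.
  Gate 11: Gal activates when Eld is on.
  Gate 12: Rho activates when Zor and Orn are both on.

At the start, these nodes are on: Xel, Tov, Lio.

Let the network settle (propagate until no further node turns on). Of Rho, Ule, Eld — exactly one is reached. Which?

Lio and Xel are on, so Orn activates (Gate 2).
Orn, Xel, and Lio are on, so Sab activates (Gate 10).
Sab, Xel, and Orn are on, so Fen activates (Gate 3).
Lio and Fen are on, so Ule activates (Gate 4).
Eld would need Lio, Sab, and Gal (Gate 8), but Gal never turns on. Rho would need Zor and Orn (Gate 12), but Zor never turns on.

Ule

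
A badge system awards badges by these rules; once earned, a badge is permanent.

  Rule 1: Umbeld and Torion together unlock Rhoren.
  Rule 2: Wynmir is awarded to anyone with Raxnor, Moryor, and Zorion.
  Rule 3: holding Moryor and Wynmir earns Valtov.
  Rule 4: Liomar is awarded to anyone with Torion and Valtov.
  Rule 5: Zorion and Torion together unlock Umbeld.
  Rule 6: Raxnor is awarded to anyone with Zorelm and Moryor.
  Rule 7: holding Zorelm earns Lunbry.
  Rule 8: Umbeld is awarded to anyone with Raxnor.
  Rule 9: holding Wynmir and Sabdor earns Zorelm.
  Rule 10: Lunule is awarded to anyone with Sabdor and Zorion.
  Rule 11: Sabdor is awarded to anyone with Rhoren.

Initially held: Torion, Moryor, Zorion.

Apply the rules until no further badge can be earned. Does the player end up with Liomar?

No

Liomar would need Torion and Valtov (Rule 4), but Valtov is never earned.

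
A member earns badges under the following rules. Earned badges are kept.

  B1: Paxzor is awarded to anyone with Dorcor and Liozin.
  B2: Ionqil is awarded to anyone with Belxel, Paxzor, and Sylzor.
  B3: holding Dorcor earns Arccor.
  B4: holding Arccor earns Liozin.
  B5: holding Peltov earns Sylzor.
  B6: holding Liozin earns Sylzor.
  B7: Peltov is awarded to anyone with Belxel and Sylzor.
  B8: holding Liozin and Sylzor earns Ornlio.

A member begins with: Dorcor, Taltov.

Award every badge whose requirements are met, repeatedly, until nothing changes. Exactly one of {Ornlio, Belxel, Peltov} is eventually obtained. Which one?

With Dorcor, Arccor is earned (B3).
With Arccor, Liozin is earned (B4).
With Liozin, Sylzor is earned (B6).
With Liozin and Sylzor, Ornlio is earned (B8).
Peltov would need Belxel and Sylzor (B7), but Belxel is never earned. No rule produces Belxel, and it is not given.

Ornlio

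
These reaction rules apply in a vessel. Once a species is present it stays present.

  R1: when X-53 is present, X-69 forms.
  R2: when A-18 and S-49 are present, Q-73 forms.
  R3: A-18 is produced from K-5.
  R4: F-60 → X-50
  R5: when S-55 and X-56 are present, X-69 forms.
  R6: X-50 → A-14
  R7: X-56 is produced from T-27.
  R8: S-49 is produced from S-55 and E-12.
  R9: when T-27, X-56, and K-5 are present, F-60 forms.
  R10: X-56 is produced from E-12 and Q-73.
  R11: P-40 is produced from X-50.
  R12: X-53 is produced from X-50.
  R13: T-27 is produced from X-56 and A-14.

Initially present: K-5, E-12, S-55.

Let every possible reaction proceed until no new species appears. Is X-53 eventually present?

No

X-53 would need X-50 (R12), but X-50 never forms.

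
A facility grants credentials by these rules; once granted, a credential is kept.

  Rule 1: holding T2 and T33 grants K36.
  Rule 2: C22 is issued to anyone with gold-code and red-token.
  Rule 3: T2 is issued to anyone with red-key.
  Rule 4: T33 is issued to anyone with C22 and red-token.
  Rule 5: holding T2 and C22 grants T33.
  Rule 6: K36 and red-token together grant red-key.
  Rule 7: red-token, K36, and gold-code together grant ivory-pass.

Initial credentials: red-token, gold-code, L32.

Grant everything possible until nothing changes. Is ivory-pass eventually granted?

No

ivory-pass would need red-token, K36, and gold-code (Rule 7), but K36 is never granted.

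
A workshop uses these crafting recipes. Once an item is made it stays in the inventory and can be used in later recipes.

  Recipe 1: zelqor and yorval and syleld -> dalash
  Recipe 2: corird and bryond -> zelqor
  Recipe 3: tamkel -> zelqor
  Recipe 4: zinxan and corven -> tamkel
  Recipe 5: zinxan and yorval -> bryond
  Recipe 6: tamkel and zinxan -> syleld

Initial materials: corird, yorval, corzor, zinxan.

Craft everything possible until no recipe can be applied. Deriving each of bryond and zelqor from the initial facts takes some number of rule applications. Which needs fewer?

bryond

bryond: Using Recipe 5, zinxan and yorval make bryond. [1 rule application]
zelqor: zinxan and yorval -> bryond (Recipe 5). Using Recipe 2, corird and bryond make zelqor. [2 rule applications]
bryond needs fewer.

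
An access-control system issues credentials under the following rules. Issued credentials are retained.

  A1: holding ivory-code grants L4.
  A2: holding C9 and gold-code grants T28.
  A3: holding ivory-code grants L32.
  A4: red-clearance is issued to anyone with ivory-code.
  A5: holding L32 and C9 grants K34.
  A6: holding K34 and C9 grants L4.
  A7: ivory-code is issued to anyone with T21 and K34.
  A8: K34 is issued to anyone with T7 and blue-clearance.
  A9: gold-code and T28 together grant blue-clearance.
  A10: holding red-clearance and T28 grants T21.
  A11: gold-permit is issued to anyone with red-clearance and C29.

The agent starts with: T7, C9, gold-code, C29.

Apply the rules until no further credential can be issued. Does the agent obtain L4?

Holding C9 and gold-code grants T28 (A2).
Holding gold-code and T28 grants blue-clearance (A9).
Holding T7 and blue-clearance grants K34 (A8).
Holding K34 and C9 grants L4 (A6).

Yes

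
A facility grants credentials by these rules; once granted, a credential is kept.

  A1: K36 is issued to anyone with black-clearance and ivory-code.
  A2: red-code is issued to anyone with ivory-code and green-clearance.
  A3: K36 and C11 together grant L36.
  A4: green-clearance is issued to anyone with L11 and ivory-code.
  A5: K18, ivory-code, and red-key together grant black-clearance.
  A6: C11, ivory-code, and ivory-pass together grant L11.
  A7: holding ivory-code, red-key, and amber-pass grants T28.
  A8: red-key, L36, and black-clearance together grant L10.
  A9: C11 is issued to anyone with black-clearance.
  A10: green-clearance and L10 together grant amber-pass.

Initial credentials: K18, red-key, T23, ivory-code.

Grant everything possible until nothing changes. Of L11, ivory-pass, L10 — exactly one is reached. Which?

L10

Holding K18, ivory-code, and red-key grants black-clearance (A5).
Holding black-clearance and ivory-code grants K36 (A1).
Holding black-clearance grants C11 (A9).
Holding K36 and C11 grants L36 (A3).
Holding red-key, L36, and black-clearance grants L10 (A8).
No rule produces ivory-pass, and it is not given. L11 would need C11, ivory-code, and ivory-pass (A6), but ivory-pass is never granted.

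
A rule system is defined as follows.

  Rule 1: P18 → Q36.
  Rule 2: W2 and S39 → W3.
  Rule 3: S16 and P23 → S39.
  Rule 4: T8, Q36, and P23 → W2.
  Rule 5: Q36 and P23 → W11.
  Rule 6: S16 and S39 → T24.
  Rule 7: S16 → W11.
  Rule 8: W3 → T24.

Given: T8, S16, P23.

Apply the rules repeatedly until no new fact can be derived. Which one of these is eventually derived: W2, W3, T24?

S16 and P23 hold, so S39 follows (Rule 3).
S16 and S39 hold, so T24 follows (Rule 6).
W2 would need T8, Q36, and P23 (Rule 4), but Q36 is never established. W3 would need W2 and S39 (Rule 2), but W2 is never established.

T24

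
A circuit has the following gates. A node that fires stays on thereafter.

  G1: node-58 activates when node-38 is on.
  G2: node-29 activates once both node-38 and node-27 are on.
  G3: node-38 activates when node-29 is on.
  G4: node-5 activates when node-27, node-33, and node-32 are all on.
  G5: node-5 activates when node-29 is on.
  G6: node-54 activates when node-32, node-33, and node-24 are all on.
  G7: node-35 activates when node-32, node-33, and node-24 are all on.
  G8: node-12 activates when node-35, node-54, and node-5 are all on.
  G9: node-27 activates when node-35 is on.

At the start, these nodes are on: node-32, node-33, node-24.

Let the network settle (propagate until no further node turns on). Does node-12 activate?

G7: node-32, node-33, and node-24 on → node-35 on.
G6: node-32, node-33, and node-24 on → node-54 on.
node-35 is on, so node-27 activates (G9).
G4: node-27, node-33, and node-32 on → node-5 on.
node-35, node-54, and node-5 are on, so node-12 activates (G8).

Yes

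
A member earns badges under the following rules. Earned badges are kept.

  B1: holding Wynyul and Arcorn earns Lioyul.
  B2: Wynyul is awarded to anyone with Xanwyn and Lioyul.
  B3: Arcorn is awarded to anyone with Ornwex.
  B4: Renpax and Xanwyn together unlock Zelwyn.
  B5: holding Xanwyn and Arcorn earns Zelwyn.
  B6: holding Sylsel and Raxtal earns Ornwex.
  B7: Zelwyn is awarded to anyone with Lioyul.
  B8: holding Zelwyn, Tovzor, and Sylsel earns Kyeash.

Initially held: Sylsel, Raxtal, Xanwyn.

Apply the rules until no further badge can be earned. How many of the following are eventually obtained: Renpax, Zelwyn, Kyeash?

With Sylsel and Raxtal, Ornwex is earned (B6).
With Ornwex, Arcorn is earned (B3).
With Xanwyn and Arcorn, Zelwyn is earned (B5).
No rule produces Renpax, and it is not given.
Zelwyn: reached.
Kyeash would need Zelwyn, Tovzor, and Sylsel (B8), but Tovzor is never earned.
Reached: Zelwyn — 1 of the 3.

1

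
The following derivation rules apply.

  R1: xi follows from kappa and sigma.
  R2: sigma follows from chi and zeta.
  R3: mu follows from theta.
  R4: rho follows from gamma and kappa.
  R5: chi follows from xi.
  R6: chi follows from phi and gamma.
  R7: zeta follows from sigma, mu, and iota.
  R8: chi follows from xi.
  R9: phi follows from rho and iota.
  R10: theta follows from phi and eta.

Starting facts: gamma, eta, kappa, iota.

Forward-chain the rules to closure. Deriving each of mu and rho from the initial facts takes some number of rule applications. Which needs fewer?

rho

rho: From gamma and kappa, R4 gives rho. [1 rule application]
mu: From gamma and kappa, R4 gives rho. From rho and iota, R9 gives phi. phi and eta hold, so theta follows (R10). theta holds, so mu follows (R3). [4 rule applications]
rho needs fewer.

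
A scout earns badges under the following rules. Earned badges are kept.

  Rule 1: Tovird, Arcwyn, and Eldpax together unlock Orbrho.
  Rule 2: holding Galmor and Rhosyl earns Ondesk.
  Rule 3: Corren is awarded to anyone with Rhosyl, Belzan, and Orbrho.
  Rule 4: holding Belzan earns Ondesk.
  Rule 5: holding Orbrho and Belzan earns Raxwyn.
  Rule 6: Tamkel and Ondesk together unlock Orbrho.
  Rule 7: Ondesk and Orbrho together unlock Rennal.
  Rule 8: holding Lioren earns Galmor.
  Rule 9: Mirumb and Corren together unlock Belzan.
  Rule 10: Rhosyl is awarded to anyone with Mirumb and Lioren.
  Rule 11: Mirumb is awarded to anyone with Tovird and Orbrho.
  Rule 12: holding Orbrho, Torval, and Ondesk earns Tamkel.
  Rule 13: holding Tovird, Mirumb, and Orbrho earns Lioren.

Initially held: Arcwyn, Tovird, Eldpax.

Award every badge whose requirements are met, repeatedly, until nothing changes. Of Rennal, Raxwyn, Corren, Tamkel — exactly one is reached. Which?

Rennal

With Tovird, Arcwyn, and Eldpax, Orbrho is earned (Rule 1).
With Tovird and Orbrho, Mirumb is earned (Rule 11).
With Tovird, Mirumb, and Orbrho, Lioren is earned (Rule 13).
With Mirumb and Lioren, Rhosyl is earned (Rule 10).
With Lioren, Galmor is earned (Rule 8).
With Galmor and Rhosyl, Ondesk is earned (Rule 2).
With Ondesk and Orbrho, Rennal is earned (Rule 7).
Corren would need Rhosyl, Belzan, and Orbrho (Rule 3), but Belzan is never earned. Tamkel would need Orbrho, Torval, and Ondesk (Rule 12), but Torval is never earned. Raxwyn would need Orbrho and Belzan (Rule 5), but Belzan is never earned.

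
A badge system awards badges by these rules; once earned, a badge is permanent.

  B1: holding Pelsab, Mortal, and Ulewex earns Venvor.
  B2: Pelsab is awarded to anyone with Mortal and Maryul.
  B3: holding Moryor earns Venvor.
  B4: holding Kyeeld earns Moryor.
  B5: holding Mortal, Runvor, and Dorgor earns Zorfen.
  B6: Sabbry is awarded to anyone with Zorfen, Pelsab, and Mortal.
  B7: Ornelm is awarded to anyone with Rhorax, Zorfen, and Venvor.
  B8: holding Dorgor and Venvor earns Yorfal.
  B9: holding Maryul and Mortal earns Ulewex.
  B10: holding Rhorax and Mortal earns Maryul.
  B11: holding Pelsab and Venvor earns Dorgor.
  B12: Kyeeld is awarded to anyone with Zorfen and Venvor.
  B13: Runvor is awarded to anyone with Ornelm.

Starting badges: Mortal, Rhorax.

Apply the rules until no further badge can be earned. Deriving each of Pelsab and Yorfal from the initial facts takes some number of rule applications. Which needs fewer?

Pelsab: With Rhorax and Mortal, Maryul is earned (B10). With Mortal and Maryul, Pelsab is earned (B2). [2 rule applications]
Yorfal: With Rhorax and Mortal, Maryul is earned (B10). With Mortal and Maryul, Pelsab is earned (B2). With Maryul and Mortal, Ulewex is earned (B9). With Pelsab, Mortal, and Ulewex, Venvor is earned (B1). With Pelsab and Venvor, Dorgor is earned (B11). With Dorgor and Venvor, Yorfal is earned (B8). [6 rule applications]
Pelsab needs fewer.

Pelsab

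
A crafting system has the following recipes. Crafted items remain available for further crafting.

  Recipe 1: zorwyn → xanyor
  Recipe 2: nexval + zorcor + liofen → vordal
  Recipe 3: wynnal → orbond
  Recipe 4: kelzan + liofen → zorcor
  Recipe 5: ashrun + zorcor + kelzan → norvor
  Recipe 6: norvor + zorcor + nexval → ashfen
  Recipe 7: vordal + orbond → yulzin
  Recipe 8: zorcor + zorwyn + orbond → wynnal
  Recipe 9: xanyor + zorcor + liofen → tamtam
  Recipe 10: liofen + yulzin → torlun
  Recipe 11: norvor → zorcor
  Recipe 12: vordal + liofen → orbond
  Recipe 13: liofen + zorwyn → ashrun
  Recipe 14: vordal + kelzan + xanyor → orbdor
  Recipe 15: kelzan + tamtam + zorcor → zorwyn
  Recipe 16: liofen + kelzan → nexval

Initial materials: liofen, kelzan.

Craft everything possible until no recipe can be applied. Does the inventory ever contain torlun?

Yes

kelzan + liofen → zorcor (Recipe 4).
Using Recipe 16, liofen and kelzan make nexval.
Using Recipe 2, nexval, zorcor, and liofen make vordal.
Using Recipe 12, vordal and liofen make orbond.
vordal + orbond → yulzin (Recipe 7).
liofen + yulzin → torlun (Recipe 10).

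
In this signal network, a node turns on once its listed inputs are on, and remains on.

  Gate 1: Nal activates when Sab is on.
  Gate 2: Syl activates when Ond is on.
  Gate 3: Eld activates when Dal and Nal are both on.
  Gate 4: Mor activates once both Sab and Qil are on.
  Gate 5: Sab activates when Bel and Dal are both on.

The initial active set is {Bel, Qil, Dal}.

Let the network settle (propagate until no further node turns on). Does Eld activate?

Gate 5: Bel and Dal on → Sab on.
Gate 1: Sab on → Nal on.
Gate 3: Dal and Nal on → Eld on.

Yes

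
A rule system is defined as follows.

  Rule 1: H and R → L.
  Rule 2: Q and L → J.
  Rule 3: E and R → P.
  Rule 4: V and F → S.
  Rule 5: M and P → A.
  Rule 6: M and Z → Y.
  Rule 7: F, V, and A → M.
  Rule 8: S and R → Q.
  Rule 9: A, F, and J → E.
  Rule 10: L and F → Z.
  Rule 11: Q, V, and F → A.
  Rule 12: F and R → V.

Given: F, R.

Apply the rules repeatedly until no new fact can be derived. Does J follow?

J would need Q and L (Rule 2), but L is never established.

No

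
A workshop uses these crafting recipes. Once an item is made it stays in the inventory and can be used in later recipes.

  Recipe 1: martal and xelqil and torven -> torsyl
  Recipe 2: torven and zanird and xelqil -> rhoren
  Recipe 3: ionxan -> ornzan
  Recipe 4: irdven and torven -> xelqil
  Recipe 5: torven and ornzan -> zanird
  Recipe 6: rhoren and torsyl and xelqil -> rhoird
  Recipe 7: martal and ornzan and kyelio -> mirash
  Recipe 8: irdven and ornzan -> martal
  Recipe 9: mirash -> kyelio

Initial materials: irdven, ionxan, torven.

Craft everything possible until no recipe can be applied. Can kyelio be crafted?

kyelio would need mirash (Recipe 9), but mirash is never obtained.

No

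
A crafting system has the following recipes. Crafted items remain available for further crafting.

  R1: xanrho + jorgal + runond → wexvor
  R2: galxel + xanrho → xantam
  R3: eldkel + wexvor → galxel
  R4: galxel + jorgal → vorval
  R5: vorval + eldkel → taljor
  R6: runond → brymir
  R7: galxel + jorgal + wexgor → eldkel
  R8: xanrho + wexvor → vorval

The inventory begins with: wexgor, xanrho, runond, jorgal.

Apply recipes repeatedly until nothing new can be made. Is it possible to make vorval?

xanrho + jorgal + runond → wexvor (R1).
Using R8, xanrho and wexvor make vorval.

Yes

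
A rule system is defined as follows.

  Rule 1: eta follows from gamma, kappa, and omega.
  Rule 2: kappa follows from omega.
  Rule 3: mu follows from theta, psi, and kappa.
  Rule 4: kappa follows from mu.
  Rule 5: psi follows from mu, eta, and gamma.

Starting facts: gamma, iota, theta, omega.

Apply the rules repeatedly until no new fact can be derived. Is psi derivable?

psi would need mu, eta, and gamma (Rule 5), but mu is never established.

No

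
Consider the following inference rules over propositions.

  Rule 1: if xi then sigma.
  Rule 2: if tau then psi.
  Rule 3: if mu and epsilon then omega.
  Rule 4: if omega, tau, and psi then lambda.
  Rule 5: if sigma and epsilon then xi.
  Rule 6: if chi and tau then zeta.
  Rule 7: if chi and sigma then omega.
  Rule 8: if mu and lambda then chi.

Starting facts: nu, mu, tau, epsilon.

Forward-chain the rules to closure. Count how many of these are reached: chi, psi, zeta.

From mu and epsilon, Rule 3 gives omega.
tau holds, so psi follows (Rule 2).
From omega, tau, and psi, Rule 4 gives lambda.
mu and lambda hold, so chi follows (Rule 8).
From chi and tau, Rule 6 gives zeta.
chi: reached.
psi: reached.
zeta: reached.
All 3 are reached.

3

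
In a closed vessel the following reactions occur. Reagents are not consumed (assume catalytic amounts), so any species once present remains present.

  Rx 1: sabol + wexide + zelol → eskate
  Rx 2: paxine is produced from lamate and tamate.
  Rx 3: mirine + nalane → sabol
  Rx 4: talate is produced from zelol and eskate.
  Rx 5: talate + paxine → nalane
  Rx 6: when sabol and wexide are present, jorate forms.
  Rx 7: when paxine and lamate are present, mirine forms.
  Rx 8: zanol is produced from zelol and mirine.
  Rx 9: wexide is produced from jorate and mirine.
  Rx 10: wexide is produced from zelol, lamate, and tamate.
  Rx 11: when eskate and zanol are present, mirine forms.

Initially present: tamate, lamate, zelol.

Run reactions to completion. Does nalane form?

nalane would need talate and paxine (Rx 5), but talate never forms.

No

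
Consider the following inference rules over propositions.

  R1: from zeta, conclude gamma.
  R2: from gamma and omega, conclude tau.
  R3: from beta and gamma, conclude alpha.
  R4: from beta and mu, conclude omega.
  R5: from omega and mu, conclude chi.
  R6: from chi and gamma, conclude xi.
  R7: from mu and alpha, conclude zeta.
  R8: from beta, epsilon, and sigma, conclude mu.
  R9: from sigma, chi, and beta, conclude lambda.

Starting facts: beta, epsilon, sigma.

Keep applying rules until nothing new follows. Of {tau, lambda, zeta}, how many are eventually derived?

beta, epsilon, and sigma hold, so mu follows (R8).
beta and mu hold, so omega follows (R4).
omega and mu hold, so chi follows (R5).
From sigma, chi, and beta, R9 gives lambda.
tau would need gamma and omega (R2), but gamma is never established.
lambda: reached.
zeta would need mu and alpha (R7), but alpha is never established.
Reached: lambda — 1 of the 3.

1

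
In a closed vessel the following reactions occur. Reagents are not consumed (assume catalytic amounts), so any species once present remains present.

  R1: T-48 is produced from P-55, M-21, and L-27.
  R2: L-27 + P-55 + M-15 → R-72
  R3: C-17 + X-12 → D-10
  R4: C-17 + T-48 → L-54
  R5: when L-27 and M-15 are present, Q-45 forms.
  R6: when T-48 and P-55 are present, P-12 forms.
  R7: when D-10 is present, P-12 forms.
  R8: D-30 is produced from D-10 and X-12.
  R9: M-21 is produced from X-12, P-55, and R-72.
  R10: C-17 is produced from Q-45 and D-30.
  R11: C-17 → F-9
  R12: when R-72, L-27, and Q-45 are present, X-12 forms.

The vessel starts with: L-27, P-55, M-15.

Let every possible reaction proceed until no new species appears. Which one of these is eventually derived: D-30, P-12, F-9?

L-27 and M-15 present → Q-45 forms (R5).
L-27, P-55, and M-15 present → R-72 forms (R2).
R-72, L-27, and Q-45 present → X-12 forms (R12).
X-12, P-55, and R-72 present → M-21 forms (R9).
P-55, M-21, and L-27 present → T-48 forms (R1).
T-48 and P-55 present → P-12 forms (R6).
D-30 would need D-10 and X-12 (R8), but D-10 never forms. F-9 would need C-17 (R11), but C-17 never forms.

P-12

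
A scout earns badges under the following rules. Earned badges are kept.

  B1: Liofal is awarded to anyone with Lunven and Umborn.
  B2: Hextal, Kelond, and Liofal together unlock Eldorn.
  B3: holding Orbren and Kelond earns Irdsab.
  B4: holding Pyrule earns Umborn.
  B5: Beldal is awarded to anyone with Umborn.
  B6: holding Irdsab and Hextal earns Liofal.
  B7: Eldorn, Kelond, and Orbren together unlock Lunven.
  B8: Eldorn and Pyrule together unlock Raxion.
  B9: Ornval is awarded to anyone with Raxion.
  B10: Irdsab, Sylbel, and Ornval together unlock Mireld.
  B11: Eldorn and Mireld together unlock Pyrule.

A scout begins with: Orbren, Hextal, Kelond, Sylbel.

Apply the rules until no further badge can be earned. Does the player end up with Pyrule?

Pyrule would need Eldorn and Mireld (B11), but Mireld is never earned.

No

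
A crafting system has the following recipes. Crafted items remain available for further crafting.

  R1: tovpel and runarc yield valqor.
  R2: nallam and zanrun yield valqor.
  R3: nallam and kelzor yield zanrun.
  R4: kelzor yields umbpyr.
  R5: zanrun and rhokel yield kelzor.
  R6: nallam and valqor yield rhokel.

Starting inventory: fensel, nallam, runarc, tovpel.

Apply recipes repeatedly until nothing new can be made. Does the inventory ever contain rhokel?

Using R1, tovpel and runarc make valqor.
nallam and valqor → rhokel (R6).

Yes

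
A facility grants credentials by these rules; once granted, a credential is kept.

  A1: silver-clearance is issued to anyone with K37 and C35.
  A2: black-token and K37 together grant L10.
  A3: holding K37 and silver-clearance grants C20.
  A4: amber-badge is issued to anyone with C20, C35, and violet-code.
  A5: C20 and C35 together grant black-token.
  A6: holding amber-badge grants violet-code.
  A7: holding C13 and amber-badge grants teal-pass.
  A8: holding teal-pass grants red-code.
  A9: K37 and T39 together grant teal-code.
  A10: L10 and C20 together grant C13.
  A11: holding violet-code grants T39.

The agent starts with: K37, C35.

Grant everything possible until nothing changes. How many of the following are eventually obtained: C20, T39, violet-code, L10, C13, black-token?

4

Holding K37 and C35 grants silver-clearance (A1).
Holding K37 and silver-clearance grants C20 (A3).
Holding C20 and C35 grants black-token (A5).
Holding black-token and K37 grants L10 (A2).
Holding L10 and C20 grants C13 (A10).
C20: reached.
T39 would need violet-code (A11), but violet-code is never granted.
violet-code would need amber-badge (A6), but amber-badge is never granted.
L10: reached.
C13: reached.
black-token: reached.
Reached: C20, L10, C13, and black-token — 4 of the 6.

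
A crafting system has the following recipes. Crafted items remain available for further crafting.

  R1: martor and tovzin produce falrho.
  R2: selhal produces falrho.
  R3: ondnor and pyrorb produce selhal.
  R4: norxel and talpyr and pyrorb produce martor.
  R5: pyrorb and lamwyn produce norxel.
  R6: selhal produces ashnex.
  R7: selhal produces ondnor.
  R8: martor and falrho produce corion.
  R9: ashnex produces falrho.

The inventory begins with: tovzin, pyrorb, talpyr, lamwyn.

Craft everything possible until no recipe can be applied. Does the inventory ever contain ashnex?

ashnex would need selhal (R6), but selhal is never obtained.

No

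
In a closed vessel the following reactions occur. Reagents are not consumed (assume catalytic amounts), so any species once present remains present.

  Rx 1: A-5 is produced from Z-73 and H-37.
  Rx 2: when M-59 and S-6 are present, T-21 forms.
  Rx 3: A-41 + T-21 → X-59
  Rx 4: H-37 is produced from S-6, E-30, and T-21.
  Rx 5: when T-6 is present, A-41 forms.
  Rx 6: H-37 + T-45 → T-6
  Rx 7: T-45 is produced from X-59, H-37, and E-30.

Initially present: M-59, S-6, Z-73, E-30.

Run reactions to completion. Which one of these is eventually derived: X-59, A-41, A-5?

A-5

M-59 and S-6 present → T-21 forms (Rx 2).
S-6, E-30, and T-21 present → H-37 forms (Rx 4).
Z-73 and H-37 present → A-5 forms (Rx 1).
A-41 would need T-6 (Rx 5), but T-6 never forms. X-59 would need A-41 and T-21 (Rx 3), but A-41 never forms.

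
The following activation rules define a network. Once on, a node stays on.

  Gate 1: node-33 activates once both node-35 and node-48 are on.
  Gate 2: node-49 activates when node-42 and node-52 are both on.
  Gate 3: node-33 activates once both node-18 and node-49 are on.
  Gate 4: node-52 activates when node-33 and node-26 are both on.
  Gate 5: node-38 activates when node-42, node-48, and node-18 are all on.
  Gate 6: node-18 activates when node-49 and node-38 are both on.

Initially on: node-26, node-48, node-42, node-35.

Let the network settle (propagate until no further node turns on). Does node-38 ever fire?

No

node-38 would need node-42, node-48, and node-18 (Gate 5), but node-18 never turns on.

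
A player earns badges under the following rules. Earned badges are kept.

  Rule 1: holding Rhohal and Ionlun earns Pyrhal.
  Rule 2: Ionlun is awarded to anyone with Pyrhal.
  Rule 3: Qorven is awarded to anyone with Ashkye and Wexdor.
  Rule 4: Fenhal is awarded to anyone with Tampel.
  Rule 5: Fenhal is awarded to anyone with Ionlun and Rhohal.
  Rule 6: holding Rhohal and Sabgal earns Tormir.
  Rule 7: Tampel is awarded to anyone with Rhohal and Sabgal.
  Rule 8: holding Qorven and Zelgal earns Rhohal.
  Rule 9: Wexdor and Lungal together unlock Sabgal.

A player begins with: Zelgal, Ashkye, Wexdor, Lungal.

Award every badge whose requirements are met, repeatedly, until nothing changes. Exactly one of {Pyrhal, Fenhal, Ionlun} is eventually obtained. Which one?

With Ashkye and Wexdor, Qorven is earned (Rule 3).
With Wexdor and Lungal, Sabgal is earned (Rule 9).
With Qorven and Zelgal, Rhohal is earned (Rule 8).
With Rhohal and Sabgal, Tampel is earned (Rule 7).
With Tampel, Fenhal is earned (Rule 4).
Pyrhal would need Rhohal and Ionlun (Rule 1), but Ionlun is never earned. Ionlun would need Pyrhal (Rule 2), but Pyrhal is never earned.

Fenhal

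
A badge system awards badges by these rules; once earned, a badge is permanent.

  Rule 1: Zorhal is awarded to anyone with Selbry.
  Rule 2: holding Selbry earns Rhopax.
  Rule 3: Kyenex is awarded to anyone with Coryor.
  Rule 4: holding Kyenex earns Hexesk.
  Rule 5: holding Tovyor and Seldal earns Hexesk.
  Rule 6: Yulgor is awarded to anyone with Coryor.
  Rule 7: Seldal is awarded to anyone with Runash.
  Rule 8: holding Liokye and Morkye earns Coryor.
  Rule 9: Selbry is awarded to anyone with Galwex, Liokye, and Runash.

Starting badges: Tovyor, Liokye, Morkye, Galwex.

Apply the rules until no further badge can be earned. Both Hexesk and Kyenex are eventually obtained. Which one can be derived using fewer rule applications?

Kyenex

Kyenex: With Liokye and Morkye, Coryor is earned (Rule 8). With Coryor, Kyenex is earned (Rule 3). [2 rule applications]
Hexesk: With Liokye and Morkye, Coryor is earned (Rule 8). With Coryor, Kyenex is earned (Rule 3). With Kyenex, Hexesk is earned (Rule 4). [3 rule applications]
Kyenex needs fewer.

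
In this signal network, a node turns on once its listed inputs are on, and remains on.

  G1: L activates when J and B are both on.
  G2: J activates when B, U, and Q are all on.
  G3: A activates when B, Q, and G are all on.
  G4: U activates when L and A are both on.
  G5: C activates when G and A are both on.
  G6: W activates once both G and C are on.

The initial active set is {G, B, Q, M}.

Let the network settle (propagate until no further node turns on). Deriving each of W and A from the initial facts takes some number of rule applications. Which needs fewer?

A

A: G3: B, Q, and G on → A on. [1 rule application]
W: G3: B, Q, and G on → A on. G and A are on, so C activates (G5). G6: G and C on → W on. [3 rule applications]
A needs fewer.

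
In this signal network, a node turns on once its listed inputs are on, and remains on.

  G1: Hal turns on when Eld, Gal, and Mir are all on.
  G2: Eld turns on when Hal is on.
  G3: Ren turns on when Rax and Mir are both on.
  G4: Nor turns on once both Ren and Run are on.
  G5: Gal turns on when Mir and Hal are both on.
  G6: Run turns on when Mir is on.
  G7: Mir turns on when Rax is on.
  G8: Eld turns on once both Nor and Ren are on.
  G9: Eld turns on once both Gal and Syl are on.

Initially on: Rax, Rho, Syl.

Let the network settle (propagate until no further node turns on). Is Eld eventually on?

G7: Rax on → Mir on.
G3: Rax and Mir on → Ren on.
G6: Mir on → Run on.
Ren and Run are on, so Nor turns on (G4).
G8: Nor and Ren on → Eld on.

Yes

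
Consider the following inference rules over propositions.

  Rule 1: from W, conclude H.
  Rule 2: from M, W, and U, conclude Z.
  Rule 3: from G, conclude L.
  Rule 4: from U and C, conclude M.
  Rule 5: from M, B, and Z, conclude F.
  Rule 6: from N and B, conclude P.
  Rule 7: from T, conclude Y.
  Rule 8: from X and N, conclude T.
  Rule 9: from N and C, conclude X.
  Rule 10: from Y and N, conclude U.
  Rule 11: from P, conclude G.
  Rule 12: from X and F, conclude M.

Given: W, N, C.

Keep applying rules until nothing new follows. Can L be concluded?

L would need G (Rule 3), but G is never established.

No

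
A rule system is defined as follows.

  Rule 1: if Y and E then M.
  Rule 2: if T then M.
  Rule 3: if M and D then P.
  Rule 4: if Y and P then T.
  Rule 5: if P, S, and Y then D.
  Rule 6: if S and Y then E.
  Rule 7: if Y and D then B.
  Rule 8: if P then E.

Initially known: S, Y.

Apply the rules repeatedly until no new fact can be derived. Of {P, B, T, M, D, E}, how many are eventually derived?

2

S and Y hold, so E follows (Rule 6).
Y and E hold, so M follows (Rule 1).
P would need M and D (Rule 3), but D is never established.
B would need Y and D (Rule 7), but D is never established.
T would need Y and P (Rule 4), but P is never established.
M: reached.
D would need P, S, and Y (Rule 5), but P is never established.
E: reached.
Reached: M and E — 2 of the 6.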